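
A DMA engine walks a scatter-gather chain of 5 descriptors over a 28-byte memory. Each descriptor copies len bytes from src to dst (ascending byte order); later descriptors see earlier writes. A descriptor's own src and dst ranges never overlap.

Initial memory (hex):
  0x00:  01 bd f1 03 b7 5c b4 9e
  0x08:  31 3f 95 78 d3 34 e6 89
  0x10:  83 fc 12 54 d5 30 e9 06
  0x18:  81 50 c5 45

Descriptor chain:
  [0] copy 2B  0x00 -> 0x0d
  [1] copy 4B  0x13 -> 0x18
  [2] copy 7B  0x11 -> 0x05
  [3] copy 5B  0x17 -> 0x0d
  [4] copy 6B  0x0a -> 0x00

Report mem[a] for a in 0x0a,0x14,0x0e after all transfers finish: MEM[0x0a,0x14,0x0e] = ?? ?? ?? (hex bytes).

MEM[0x0a,0x14,0x0e] = e9 d5 54

#0 dst[0x0d+2] := {0x01,0xbd}
#1 dst[0x18+4] := {0x54,0xd5,0x30,0xe9}
#2 dst[0x05+7] := {0xfc,0x12,0x54,0xd5,0x30,0xe9,0x06}
#3 dst[0x0d+5] := {0x06,0x54,0xd5,0x30,0xe9}
#4 dst[0x00+6] := {0xe9,0x06,0xd3,0x06,0x54,0xd5}
query mem[0x0a]=0xe9, mem[0x14]=0xd5, mem[0x0e]=0x54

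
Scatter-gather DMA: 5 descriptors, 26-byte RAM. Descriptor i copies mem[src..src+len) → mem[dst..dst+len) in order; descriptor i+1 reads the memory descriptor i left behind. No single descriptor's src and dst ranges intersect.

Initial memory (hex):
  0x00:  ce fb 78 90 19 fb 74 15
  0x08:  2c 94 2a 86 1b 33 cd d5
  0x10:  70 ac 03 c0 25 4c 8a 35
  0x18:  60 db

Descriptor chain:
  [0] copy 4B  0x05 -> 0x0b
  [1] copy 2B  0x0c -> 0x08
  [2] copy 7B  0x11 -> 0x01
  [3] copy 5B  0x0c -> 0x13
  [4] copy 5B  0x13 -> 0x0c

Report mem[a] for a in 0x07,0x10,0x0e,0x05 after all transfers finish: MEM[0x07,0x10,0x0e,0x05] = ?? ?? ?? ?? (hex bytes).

  after D0: wrote 4B at 0x0b = fb74152c
  after D1: wrote 2B at 0x08 = 7415
  after D2: wrote 7B at 0x01 = ac03c0254c8a35
  after D3: wrote 5B at 0x13 = 74152cd570
  after D4: wrote 5B at 0x0c = 74152cd570
query mem[0x07]=0x35, mem[0x10]=0x70, mem[0x0e]=0x2c, mem[0x05]=0x4c

MEM[0x07,0x10,0x0e,0x05] = 35 70 2c 4c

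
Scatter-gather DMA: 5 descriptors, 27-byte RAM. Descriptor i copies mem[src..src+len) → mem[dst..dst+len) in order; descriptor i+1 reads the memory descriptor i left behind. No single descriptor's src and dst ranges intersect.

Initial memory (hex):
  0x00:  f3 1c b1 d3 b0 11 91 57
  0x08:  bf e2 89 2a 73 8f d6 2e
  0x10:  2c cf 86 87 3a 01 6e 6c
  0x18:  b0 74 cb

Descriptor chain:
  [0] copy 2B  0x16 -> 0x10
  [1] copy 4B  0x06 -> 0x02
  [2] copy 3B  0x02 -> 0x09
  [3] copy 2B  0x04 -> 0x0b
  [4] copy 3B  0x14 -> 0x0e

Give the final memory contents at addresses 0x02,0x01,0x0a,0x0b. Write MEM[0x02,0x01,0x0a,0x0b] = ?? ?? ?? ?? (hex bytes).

  after D0: wrote 2B at 0x10 = 6e6c
  after D1: wrote 4B at 0x02 = 9157bfe2
  after D2: wrote 3B at 0x09 = 9157bf
  after D3: wrote 2B at 0x0b = bfe2
  after D4: wrote 3B at 0x0e = 3a016e
query mem[0x02]=0x91, mem[0x01]=0x1c, mem[0x0a]=0x57, mem[0x0b]=0xbf

MEM[0x02,0x01,0x0a,0x0b] = 91 1c 57 bf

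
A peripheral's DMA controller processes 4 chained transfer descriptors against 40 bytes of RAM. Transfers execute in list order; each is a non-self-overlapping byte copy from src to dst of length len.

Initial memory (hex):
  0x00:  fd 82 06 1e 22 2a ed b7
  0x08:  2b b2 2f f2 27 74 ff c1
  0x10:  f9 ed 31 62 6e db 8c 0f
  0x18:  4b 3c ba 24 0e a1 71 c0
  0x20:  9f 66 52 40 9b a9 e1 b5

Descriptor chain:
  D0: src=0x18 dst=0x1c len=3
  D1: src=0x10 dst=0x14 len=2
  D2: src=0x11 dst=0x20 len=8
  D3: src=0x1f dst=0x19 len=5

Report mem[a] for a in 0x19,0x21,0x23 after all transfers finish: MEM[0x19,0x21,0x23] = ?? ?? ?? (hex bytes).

[0] 0x18->0x1c len=3 : 4b 3c ba
[1] 0x10->0x14 len=2 : f9 ed
[2] 0x11->0x20 len=8 : ed 31 62 f9 ed 8c 0f 4b
[3] 0x1f->0x19 len=5 : c0 ed 31 62 f9
query mem[0x19]=0xc0, mem[0x21]=0x31, mem[0x23]=0xf9

MEM[0x19,0x21,0x23] = c0 31 f9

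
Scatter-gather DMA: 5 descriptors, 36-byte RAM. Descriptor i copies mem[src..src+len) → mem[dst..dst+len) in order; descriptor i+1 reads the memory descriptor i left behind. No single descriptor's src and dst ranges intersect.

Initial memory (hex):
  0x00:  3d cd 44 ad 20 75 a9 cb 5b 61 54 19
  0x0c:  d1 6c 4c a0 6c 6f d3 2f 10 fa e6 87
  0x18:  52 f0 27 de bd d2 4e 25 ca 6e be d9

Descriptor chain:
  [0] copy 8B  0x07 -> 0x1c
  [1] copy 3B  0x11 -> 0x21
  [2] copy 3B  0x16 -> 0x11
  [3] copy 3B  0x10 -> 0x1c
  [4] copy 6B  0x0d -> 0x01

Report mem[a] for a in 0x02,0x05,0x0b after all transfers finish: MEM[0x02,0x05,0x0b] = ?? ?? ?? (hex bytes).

MEM[0x02,0x05,0x0b] = 4c e6 19

#0 dst[0x1c+8] := {0xcb,0x5b,0x61,0x54,0x19,0xd1,0x6c,0x4c}
#1 dst[0x21+3] := {0x6f,0xd3,0x2f}
#2 dst[0x11+3] := {0xe6,0x87,0x52}
#3 dst[0x1c+3] := {0x6c,0xe6,0x87}
#4 dst[0x01+6] := {0x6c,0x4c,0xa0,0x6c,0xe6,0x87}
query mem[0x02]=0x4c, mem[0x05]=0xe6, mem[0x0b]=0x19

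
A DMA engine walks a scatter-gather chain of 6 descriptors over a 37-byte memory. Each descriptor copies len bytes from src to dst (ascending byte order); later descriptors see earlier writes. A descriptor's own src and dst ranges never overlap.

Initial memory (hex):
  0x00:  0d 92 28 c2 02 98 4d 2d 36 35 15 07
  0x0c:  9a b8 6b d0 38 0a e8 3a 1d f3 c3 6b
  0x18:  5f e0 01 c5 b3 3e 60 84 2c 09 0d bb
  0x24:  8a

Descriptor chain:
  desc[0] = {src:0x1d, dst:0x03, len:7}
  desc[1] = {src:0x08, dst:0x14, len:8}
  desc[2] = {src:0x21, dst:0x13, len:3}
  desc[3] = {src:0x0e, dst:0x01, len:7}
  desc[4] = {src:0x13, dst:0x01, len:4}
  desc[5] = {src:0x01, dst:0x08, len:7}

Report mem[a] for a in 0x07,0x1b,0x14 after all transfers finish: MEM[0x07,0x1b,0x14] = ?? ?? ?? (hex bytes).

MEM[0x07,0x1b,0x14] = 0d d0 0d

  after D0: wrote 7B at 0x03 = 3e60842c090dbb
  after D1: wrote 8B at 0x14 = 0dbb15079ab86bd0
  after D2: wrote 3B at 0x13 = 090dbb
  after D3: wrote 7B at 0x01 = 6bd0380ae8090d
  after D4: wrote 4B at 0x01 = 090dbb15
  after D5: wrote 7B at 0x08 = 090dbb15e8090d
query mem[0x07]=0x0d, mem[0x1b]=0xd0, mem[0x14]=0x0d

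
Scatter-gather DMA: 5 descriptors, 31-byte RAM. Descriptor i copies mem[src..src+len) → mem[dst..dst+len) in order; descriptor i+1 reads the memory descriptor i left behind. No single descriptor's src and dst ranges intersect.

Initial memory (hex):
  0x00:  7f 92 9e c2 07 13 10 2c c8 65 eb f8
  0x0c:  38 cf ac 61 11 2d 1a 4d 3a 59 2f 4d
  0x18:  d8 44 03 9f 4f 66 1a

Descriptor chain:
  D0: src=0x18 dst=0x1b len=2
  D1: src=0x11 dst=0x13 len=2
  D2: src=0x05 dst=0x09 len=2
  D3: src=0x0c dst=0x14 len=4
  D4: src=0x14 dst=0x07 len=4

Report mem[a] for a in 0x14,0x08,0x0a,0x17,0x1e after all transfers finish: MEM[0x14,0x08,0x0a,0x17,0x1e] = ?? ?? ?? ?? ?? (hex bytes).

  after D0: wrote 2B at 0x1b = d844
  after D1: wrote 2B at 0x13 = 2d1a
  after D2: wrote 2B at 0x09 = 1310
  after D3: wrote 4B at 0x14 = 38cfac61
  after D4: wrote 4B at 0x07 = 38cfac61
query mem[0x14]=0x38, mem[0x08]=0xcf, mem[0x0a]=0x61, mem[0x17]=0x61, mem[0x1e]=0x1a

MEM[0x14,0x08,0x0a,0x17,0x1e] = 38 cf 61 61 1a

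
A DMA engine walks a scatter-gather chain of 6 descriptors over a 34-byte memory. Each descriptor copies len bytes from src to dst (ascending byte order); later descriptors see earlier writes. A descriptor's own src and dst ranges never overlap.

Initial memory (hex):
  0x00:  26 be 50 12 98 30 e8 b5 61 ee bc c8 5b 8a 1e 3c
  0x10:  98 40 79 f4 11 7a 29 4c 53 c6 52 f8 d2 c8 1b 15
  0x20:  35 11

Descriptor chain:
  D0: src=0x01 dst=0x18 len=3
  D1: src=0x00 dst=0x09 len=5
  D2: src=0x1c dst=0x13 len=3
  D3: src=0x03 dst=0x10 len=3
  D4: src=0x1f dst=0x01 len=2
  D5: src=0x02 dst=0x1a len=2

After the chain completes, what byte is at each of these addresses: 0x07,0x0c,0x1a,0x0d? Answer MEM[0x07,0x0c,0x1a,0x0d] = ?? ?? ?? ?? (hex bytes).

#0 dst[0x18+3] := {0xbe,0x50,0x12}
#1 dst[0x09+5] := {0x26,0xbe,0x50,0x12,0x98}
#2 dst[0x13+3] := {0xd2,0xc8,0x1b}
#3 dst[0x10+3] := {0x12,0x98,0x30}
#4 dst[0x01+2] := {0x15,0x35}
#5 dst[0x1a+2] := {0x35,0x12}
query mem[0x07]=0xb5, mem[0x0c]=0x12, mem[0x1a]=0x35, mem[0x0d]=0x98

MEM[0x07,0x0c,0x1a,0x0d] = b5 12 35 98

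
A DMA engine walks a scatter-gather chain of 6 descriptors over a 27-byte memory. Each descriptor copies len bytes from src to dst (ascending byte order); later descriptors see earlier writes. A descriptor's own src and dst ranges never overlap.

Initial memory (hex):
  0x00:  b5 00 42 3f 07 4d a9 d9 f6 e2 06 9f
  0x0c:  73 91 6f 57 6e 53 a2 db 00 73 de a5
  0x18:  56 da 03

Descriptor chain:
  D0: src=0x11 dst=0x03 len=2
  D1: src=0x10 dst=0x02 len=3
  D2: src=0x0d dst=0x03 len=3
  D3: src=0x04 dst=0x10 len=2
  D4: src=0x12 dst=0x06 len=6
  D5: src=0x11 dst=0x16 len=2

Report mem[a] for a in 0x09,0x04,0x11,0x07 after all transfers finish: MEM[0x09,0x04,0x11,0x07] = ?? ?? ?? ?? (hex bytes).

MEM[0x09,0x04,0x11,0x07] = 73 6f 57 db

#0 dst[0x03+2] := {0x53,0xa2}
#1 dst[0x02+3] := {0x6e,0x53,0xa2}
#2 dst[0x03+3] := {0x91,0x6f,0x57}
#3 dst[0x10+2] := {0x6f,0x57}
#4 dst[0x06+6] := {0xa2,0xdb,0x00,0x73,0xde,0xa5}
#5 dst[0x16+2] := {0x57,0xa2}
query mem[0x09]=0x73, mem[0x04]=0x6f, mem[0x11]=0x57, mem[0x07]=0xdb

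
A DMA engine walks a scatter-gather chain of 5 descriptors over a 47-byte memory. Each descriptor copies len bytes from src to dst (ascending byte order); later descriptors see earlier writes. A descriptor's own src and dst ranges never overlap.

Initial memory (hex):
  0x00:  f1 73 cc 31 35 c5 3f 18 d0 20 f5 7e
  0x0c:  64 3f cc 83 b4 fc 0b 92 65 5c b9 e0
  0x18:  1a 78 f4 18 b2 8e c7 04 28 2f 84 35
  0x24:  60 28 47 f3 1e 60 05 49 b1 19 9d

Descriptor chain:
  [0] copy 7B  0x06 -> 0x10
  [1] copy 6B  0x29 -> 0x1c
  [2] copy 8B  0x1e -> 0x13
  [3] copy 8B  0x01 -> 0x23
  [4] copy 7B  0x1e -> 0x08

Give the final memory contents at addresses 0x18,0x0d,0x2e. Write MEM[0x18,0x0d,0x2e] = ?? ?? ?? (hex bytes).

MEM[0x18,0x0d,0x2e] = 35 73 9d

  after D0: wrote 7B at 0x10 = 3f18d020f57e64
  after D1: wrote 6B at 0x1c = 600549b1199d
  after D2: wrote 8B at 0x13 = 49b1199d84356028
  after D3: wrote 8B at 0x23 = 73cc3135c53f18d0
  after D4: wrote 7B at 0x08 = 49b1199d8473cc
query mem[0x18]=0x35, mem[0x0d]=0x73, mem[0x2e]=0x9d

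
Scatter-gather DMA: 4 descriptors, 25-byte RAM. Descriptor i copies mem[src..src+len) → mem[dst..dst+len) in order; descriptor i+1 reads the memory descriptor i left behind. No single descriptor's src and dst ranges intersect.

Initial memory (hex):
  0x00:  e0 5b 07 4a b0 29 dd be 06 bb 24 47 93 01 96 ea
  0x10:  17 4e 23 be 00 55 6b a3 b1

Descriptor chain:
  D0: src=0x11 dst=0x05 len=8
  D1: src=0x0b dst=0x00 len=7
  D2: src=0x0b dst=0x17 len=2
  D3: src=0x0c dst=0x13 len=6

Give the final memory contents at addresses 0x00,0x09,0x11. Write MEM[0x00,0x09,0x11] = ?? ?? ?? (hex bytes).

  after D0: wrote 8B at 0x05 = 4e23be00556ba3b1
  after D1: wrote 7B at 0x00 = a3b10196ea174e
  after D2: wrote 2B at 0x17 = a3b1
  after D3: wrote 6B at 0x13 = b10196ea174e
query mem[0x00]=0xa3, mem[0x09]=0x55, mem[0x11]=0x4e

MEM[0x00,0x09,0x11] = a3 55 4e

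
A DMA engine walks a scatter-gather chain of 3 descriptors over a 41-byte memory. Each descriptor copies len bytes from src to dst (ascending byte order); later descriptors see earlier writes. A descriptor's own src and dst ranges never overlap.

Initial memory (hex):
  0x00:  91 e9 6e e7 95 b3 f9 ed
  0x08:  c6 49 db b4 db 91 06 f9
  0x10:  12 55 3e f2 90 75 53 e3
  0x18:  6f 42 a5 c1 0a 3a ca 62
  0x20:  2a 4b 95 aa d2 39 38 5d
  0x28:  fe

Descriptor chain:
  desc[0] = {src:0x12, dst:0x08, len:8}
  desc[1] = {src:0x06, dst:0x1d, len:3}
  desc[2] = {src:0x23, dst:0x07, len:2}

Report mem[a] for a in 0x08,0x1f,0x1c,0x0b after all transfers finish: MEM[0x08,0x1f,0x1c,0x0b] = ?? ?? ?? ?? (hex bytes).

MEM[0x08,0x1f,0x1c,0x0b] = d2 3e 0a 75

  after D0: wrote 8B at 0x08 = 3ef2907553e36f42
  after D1: wrote 3B at 0x1d = f9ed3e
  after D2: wrote 2B at 0x07 = aad2
query mem[0x08]=0xd2, mem[0x1f]=0x3e, mem[0x1c]=0x0a, mem[0x0b]=0x75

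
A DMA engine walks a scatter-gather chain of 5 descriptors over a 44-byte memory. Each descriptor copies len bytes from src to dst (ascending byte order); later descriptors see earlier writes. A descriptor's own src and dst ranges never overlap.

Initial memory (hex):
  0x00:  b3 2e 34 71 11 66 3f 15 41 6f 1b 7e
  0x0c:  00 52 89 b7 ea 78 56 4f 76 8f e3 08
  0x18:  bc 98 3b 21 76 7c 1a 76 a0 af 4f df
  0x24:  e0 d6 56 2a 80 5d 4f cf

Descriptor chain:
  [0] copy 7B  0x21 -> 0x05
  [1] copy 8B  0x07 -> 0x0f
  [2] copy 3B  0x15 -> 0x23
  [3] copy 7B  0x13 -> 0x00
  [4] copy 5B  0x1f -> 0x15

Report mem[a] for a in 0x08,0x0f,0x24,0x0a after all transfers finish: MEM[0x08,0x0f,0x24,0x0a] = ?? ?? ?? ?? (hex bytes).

MEM[0x08,0x0f,0x24,0x0a] = e0 df 89 56

#0 dst[0x05+7] := {0xaf,0x4f,0xdf,0xe0,0xd6,0x56,0x2a}
#1 dst[0x0f+8] := {0xdf,0xe0,0xd6,0x56,0x2a,0x00,0x52,0x89}
#2 dst[0x23+3] := {0x52,0x89,0x08}
#3 dst[0x00+7] := {0x2a,0x00,0x52,0x89,0x08,0xbc,0x98}
#4 dst[0x15+5] := {0x76,0xa0,0xaf,0x4f,0x52}
query mem[0x08]=0xe0, mem[0x0f]=0xdf, mem[0x24]=0x89, mem[0x0a]=0x56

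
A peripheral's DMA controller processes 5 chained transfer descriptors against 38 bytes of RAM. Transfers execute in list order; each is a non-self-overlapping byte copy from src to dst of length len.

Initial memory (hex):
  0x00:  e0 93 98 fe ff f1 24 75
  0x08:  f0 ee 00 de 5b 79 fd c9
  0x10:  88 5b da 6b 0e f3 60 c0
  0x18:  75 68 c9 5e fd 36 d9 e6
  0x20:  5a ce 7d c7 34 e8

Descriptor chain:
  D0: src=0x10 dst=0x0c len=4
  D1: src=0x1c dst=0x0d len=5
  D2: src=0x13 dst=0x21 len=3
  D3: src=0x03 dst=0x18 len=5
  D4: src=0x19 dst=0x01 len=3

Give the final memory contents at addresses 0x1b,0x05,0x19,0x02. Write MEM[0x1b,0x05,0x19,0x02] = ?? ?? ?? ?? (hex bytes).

D0: mem[0x0c..0x0f] <- [88 5b da 6b]
D1: mem[0x0d..0x11] <- [fd 36 d9 e6 5a]
D2: mem[0x21..0x23] <- [6b 0e f3]
D3: mem[0x18..0x1c] <- [fe ff f1 24 75]
D4: mem[0x01..0x03] <- [ff f1 24]
query mem[0x1b]=0x24, mem[0x05]=0xf1, mem[0x19]=0xff, mem[0x02]=0xf1

MEM[0x1b,0x05,0x19,0x02] = 24 f1 ff f1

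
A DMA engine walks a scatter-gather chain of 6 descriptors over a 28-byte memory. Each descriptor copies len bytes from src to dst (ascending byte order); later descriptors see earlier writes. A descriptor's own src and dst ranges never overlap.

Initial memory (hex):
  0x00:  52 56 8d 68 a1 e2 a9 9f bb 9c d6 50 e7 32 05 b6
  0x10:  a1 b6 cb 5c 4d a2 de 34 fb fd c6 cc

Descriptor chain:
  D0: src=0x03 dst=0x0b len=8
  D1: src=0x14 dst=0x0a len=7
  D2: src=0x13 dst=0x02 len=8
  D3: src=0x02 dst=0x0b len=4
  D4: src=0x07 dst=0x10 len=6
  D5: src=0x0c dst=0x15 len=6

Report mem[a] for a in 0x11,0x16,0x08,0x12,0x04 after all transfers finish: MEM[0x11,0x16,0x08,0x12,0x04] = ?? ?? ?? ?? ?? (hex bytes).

MEM[0x11,0x16,0x08,0x12,0x04] = fd a2 fd c6 a2

#0 dst[0x0b+8] := {0x68,0xa1,0xe2,0xa9,0x9f,0xbb,0x9c,0xd6}
#1 dst[0x0a+7] := {0x4d,0xa2,0xde,0x34,0xfb,0xfd,0xc6}
#2 dst[0x02+8] := {0x5c,0x4d,0xa2,0xde,0x34,0xfb,0xfd,0xc6}
#3 dst[0x0b+4] := {0x5c,0x4d,0xa2,0xde}
#4 dst[0x10+6] := {0xfb,0xfd,0xc6,0x4d,0x5c,0x4d}
#5 dst[0x15+6] := {0x4d,0xa2,0xde,0xfd,0xfb,0xfd}
query mem[0x11]=0xfd, mem[0x16]=0xa2, mem[0x08]=0xfd, mem[0x12]=0xc6, mem[0x04]=0xa2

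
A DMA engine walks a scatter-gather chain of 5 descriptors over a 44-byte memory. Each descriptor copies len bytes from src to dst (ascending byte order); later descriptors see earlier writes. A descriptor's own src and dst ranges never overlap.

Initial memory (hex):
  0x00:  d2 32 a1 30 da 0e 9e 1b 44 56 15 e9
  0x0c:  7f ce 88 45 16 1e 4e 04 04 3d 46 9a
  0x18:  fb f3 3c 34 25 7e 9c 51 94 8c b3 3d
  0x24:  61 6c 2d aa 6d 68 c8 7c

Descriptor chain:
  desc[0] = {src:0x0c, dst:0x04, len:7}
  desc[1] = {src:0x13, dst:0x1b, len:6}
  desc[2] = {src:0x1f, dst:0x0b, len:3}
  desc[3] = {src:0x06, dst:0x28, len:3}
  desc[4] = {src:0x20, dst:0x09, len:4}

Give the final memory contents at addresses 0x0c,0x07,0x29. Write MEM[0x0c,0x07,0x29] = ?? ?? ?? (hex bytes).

  after D0: wrote 7B at 0x04 = 7fce8845161e4e
  after D1: wrote 6B at 0x1b = 04043d469afb
  after D2: wrote 3B at 0x0b = 9afb8c
  after D3: wrote 3B at 0x28 = 884516
  after D4: wrote 4B at 0x09 = fb8cb33d
query mem[0x0c]=0x3d, mem[0x07]=0x45, mem[0x29]=0x45

MEM[0x0c,0x07,0x29] = 3d 45 45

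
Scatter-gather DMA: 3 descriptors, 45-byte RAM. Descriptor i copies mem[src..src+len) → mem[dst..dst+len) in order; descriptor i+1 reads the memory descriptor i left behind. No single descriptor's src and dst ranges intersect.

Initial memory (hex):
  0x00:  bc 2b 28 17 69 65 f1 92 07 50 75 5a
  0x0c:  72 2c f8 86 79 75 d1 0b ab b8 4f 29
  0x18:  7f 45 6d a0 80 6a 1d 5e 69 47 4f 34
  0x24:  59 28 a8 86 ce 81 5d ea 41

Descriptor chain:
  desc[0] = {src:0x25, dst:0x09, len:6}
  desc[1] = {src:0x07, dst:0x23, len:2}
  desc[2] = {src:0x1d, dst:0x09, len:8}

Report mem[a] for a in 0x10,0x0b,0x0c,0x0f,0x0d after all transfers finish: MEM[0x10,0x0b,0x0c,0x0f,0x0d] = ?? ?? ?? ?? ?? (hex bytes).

  after D0: wrote 6B at 0x09 = 28a886ce815d
  after D1: wrote 2B at 0x23 = 9207
  after D2: wrote 8B at 0x09 = 6a1d5e69474f9207
query mem[0x10]=0x07, mem[0x0b]=0x5e, mem[0x0c]=0x69, mem[0x0f]=0x92, mem[0x0d]=0x47

MEM[0x10,0x0b,0x0c,0x0f,0x0d] = 07 5e 69 92 47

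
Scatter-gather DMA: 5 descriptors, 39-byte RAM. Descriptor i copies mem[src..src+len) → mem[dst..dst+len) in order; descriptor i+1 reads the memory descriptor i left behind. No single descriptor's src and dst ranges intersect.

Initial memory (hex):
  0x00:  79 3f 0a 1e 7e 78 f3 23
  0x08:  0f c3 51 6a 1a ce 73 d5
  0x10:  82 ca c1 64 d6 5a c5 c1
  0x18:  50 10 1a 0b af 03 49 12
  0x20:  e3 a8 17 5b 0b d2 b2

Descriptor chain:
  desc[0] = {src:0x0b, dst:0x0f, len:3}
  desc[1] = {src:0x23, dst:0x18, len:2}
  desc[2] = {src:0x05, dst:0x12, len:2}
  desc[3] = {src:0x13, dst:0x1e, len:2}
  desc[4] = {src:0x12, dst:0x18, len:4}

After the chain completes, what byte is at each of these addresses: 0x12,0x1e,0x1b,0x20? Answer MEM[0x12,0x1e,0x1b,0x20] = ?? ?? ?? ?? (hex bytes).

  after D0: wrote 3B at 0x0f = 6a1ace
  after D1: wrote 2B at 0x18 = 5b0b
  after D2: wrote 2B at 0x12 = 78f3
  after D3: wrote 2B at 0x1e = f3d6
  after D4: wrote 4B at 0x18 = 78f3d65a
query mem[0x12]=0x78, mem[0x1e]=0xf3, mem[0x1b]=0x5a, mem[0x20]=0xe3

MEM[0x12,0x1e,0x1b,0x20] = 78 f3 5a e3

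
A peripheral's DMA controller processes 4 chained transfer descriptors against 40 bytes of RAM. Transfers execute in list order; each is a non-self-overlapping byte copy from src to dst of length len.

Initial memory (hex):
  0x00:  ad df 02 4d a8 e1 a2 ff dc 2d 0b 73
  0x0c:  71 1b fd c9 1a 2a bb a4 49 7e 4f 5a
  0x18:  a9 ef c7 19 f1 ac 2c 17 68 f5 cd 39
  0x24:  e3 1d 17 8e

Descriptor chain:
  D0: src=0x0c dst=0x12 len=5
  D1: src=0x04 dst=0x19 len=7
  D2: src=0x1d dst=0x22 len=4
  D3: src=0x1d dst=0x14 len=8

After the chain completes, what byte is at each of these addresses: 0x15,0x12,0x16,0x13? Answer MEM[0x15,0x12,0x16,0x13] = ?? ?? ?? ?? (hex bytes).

#0 dst[0x12+5] := {0x71,0x1b,0xfd,0xc9,0x1a}
#1 dst[0x19+7] := {0xa8,0xe1,0xa2,0xff,0xdc,0x2d,0x0b}
#2 dst[0x22+4] := {0xdc,0x2d,0x0b,0x68}
#3 dst[0x14+8] := {0xdc,0x2d,0x0b,0x68,0xf5,0xdc,0x2d,0x0b}
query mem[0x15]=0x2d, mem[0x12]=0x71, mem[0x16]=0x0b, mem[0x13]=0x1b

MEM[0x15,0x12,0x16,0x13] = 2d 71 0b 1b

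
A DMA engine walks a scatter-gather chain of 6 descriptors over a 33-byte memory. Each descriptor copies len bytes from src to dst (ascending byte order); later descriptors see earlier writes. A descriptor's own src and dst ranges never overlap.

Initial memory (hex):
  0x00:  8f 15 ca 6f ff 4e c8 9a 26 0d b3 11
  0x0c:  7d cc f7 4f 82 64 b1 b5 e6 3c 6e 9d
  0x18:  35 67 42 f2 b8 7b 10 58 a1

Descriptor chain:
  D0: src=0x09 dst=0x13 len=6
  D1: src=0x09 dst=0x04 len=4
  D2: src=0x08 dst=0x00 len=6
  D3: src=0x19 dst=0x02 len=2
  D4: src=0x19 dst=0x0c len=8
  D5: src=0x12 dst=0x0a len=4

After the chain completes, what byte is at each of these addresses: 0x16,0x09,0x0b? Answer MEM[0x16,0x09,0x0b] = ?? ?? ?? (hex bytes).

MEM[0x16,0x09,0x0b] = 7d 0d a1

[0] 0x09->0x13 len=6 : 0d b3 11 7d cc f7
[1] 0x09->0x04 len=4 : 0d b3 11 7d
[2] 0x08->0x00 len=6 : 26 0d b3 11 7d cc
[3] 0x19->0x02 len=2 : 67 42
[4] 0x19->0x0c len=8 : 67 42 f2 b8 7b 10 58 a1
[5] 0x12->0x0a len=4 : 58 a1 b3 11
query mem[0x16]=0x7d, mem[0x09]=0x0d, mem[0x0b]=0xa1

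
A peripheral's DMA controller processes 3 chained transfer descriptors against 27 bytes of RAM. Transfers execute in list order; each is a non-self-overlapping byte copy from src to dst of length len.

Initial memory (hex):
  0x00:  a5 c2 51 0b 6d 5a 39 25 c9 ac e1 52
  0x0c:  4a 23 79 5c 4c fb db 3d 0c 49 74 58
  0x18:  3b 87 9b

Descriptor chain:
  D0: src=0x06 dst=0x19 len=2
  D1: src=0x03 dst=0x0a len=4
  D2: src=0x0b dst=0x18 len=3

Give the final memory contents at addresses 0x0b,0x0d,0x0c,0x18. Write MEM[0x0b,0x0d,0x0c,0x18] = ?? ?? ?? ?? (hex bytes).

[0] 0x06->0x19 len=2 : 39 25
[1] 0x03->0x0a len=4 : 0b 6d 5a 39
[2] 0x0b->0x18 len=3 : 6d 5a 39
query mem[0x0b]=0x6d, mem[0x0d]=0x39, mem[0x0c]=0x5a, mem[0x18]=0x6d

MEM[0x0b,0x0d,0x0c,0x18] = 6d 39 5a 6d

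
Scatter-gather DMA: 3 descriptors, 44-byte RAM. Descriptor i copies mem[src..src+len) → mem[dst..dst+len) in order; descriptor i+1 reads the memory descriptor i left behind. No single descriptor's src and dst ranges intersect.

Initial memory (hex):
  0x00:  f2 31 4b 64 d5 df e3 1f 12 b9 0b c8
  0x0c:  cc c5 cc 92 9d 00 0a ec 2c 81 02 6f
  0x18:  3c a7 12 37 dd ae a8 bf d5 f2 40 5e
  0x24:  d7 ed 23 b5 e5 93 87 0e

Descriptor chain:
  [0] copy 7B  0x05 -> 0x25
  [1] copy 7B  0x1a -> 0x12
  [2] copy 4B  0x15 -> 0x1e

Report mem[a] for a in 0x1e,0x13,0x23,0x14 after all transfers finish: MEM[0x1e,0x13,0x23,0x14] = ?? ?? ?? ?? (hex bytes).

MEM[0x1e,0x13,0x23,0x14] = ae 37 5e dd

D0: mem[0x25..0x2b] <- [df e3 1f 12 b9 0b c8]
D1: mem[0x12..0x18] <- [12 37 dd ae a8 bf d5]
D2: mem[0x1e..0x21] <- [ae a8 bf d5]
query mem[0x1e]=0xae, mem[0x13]=0x37, mem[0x23]=0x5e, mem[0x14]=0xdd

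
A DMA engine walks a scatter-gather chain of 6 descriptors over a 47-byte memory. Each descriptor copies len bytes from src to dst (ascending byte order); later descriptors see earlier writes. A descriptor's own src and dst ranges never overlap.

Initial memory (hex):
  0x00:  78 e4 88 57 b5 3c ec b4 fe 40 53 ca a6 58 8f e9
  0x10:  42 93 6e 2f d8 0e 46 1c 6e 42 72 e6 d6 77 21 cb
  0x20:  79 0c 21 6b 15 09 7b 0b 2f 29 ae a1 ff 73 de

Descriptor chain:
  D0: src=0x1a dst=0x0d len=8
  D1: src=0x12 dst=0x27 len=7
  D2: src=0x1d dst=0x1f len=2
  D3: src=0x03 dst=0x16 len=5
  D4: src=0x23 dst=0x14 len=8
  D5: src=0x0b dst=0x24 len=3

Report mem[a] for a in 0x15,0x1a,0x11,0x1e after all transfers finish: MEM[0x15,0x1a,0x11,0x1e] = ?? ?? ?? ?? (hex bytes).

[0] 0x1a->0x0d len=8 : 72 e6 d6 77 21 cb 79 0c
[1] 0x12->0x27 len=7 : cb 79 0c 0e 46 1c 6e
[2] 0x1d->0x1f len=2 : 77 21
[3] 0x03->0x16 len=5 : 57 b5 3c ec b4
[4] 0x23->0x14 len=8 : 6b 15 09 7b cb 79 0c 0e
[5] 0x0b->0x24 len=3 : ca a6 72
query mem[0x15]=0x15, mem[0x1a]=0x0c, mem[0x11]=0x21, mem[0x1e]=0x21

MEM[0x15,0x1a,0x11,0x1e] = 15 0c 21 21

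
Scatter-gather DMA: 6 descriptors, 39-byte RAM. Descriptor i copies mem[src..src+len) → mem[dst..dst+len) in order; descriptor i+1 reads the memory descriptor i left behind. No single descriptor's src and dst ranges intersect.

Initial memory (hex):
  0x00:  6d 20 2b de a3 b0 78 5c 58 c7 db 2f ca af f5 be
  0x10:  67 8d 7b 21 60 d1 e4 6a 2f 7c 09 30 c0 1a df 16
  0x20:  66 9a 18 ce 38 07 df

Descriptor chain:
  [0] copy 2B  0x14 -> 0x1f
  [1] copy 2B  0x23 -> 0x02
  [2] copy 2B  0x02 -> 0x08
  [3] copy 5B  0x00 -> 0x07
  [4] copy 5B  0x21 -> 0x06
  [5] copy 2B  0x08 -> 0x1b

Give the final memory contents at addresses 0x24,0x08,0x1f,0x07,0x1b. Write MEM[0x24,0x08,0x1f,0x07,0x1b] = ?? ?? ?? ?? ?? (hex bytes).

MEM[0x24,0x08,0x1f,0x07,0x1b] = 38 ce 60 18 ce

D0: mem[0x1f..0x20] <- [60 d1]
D1: mem[0x02..0x03] <- [ce 38]
D2: mem[0x08..0x09] <- [ce 38]
D3: mem[0x07..0x0b] <- [6d 20 ce 38 a3]
D4: mem[0x06..0x0a] <- [9a 18 ce 38 07]
D5: mem[0x1b..0x1c] <- [ce 38]
query mem[0x24]=0x38, mem[0x08]=0xce, mem[0x1f]=0x60, mem[0x07]=0x18, mem[0x1b]=0xce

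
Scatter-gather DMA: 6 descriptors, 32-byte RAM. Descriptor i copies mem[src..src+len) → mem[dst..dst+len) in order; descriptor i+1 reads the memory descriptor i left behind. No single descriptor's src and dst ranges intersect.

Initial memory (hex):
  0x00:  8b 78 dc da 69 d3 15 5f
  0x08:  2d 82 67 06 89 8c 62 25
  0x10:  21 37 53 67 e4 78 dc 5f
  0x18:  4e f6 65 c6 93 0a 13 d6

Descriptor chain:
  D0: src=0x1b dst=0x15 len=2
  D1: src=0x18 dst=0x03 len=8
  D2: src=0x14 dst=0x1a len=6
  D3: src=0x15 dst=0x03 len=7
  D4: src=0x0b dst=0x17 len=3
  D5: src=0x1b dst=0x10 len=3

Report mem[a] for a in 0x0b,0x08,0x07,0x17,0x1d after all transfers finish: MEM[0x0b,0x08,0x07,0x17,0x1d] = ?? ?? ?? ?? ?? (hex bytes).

MEM[0x0b,0x08,0x07,0x17,0x1d] = 06 e4 f6 06 5f

#0 dst[0x15+2] := {0xc6,0x93}
#1 dst[0x03+8] := {0x4e,0xf6,0x65,0xc6,0x93,0x0a,0x13,0xd6}
#2 dst[0x1a+6] := {0xe4,0xc6,0x93,0x5f,0x4e,0xf6}
#3 dst[0x03+7] := {0xc6,0x93,0x5f,0x4e,0xf6,0xe4,0xc6}
#4 dst[0x17+3] := {0x06,0x89,0x8c}
#5 dst[0x10+3] := {0xc6,0x93,0x5f}
query mem[0x0b]=0x06, mem[0x08]=0xe4, mem[0x07]=0xf6, mem[0x17]=0x06, mem[0x1d]=0x5f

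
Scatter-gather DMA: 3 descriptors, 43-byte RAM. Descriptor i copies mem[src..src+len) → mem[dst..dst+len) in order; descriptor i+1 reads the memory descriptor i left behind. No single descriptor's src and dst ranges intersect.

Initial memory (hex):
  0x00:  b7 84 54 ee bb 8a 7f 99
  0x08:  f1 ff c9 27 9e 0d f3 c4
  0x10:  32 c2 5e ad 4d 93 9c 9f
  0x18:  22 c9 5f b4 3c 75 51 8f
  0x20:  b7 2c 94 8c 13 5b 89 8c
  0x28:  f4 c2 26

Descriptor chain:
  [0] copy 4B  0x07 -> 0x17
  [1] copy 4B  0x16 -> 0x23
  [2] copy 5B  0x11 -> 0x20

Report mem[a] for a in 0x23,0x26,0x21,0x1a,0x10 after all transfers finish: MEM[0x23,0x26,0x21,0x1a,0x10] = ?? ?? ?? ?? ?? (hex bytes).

[0] 0x07->0x17 len=4 : 99 f1 ff c9
[1] 0x16->0x23 len=4 : 9c 99 f1 ff
[2] 0x11->0x20 len=5 : c2 5e ad 4d 93
query mem[0x23]=0x4d, mem[0x26]=0xff, mem[0x21]=0x5e, mem[0x1a]=0xc9, mem[0x10]=0x32

MEM[0x23,0x26,0x21,0x1a,0x10] = 4d ff 5e c9 32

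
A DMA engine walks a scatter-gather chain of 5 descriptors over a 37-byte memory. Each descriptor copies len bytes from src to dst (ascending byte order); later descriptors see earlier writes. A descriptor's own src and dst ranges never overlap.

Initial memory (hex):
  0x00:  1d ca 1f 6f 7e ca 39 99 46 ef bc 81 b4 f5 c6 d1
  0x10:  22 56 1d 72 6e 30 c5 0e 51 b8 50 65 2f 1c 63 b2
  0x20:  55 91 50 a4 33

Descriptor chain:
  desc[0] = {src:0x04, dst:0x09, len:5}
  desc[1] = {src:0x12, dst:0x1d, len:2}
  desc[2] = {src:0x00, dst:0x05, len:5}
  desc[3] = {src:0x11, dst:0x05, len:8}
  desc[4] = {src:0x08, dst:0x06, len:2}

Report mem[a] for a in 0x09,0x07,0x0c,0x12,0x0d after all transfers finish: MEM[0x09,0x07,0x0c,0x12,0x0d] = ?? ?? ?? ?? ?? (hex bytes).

MEM[0x09,0x07,0x0c,0x12,0x0d] = 30 30 51 1d 46

  after D0: wrote 5B at 0x09 = 7eca399946
  after D1: wrote 2B at 0x1d = 1d72
  after D2: wrote 5B at 0x05 = 1dca1f6f7e
  after D3: wrote 8B at 0x05 = 561d726e30c50e51
  after D4: wrote 2B at 0x06 = 6e30
query mem[0x09]=0x30, mem[0x07]=0x30, mem[0x0c]=0x51, mem[0x12]=0x1d, mem[0x0d]=0x46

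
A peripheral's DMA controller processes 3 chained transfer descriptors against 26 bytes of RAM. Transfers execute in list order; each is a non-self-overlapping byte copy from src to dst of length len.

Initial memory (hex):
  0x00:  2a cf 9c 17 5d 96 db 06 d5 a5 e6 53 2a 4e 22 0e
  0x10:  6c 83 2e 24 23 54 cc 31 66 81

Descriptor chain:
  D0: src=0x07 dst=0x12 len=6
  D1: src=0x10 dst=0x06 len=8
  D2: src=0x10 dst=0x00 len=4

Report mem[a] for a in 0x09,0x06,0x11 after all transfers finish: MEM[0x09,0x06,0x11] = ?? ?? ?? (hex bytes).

  after D0: wrote 6B at 0x12 = 06d5a5e6532a
  after D1: wrote 8B at 0x06 = 6c8306d5a5e6532a
  after D2: wrote 4B at 0x00 = 6c8306d5
query mem[0x09]=0xd5, mem[0x06]=0x6c, mem[0x11]=0x83

MEM[0x09,0x06,0x11] = d5 6c 83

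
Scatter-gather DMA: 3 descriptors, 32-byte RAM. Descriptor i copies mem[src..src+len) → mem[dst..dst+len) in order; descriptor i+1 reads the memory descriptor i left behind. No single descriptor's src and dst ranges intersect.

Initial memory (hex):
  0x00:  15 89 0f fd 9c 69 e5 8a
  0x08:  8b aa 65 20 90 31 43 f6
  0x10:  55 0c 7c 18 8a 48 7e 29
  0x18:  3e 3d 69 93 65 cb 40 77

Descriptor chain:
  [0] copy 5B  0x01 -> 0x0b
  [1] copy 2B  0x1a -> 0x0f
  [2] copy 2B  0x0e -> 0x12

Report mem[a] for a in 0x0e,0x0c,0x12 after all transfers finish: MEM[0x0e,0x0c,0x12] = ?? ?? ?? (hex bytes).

#0 dst[0x0b+5] := {0x89,0x0f,0xfd,0x9c,0x69}
#1 dst[0x0f+2] := {0x69,0x93}
#2 dst[0x12+2] := {0x9c,0x69}
query mem[0x0e]=0x9c, mem[0x0c]=0x0f, mem[0x12]=0x9c

MEM[0x0e,0x0c,0x12] = 9c 0f 9c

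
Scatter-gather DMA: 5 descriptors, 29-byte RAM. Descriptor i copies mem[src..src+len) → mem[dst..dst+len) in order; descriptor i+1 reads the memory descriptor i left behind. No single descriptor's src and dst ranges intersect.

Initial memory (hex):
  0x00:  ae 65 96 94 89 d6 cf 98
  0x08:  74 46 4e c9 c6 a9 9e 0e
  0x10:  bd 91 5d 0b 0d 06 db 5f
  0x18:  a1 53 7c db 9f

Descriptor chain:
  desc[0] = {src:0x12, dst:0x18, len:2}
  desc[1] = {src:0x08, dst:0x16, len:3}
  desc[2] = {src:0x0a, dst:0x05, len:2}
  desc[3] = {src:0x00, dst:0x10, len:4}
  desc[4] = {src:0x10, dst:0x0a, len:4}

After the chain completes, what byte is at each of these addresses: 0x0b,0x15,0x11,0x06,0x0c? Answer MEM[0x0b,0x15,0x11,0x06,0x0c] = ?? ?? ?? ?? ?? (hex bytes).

MEM[0x0b,0x15,0x11,0x06,0x0c] = 65 06 65 c9 96

#0 dst[0x18+2] := {0x5d,0x0b}
#1 dst[0x16+3] := {0x74,0x46,0x4e}
#2 dst[0x05+2] := {0x4e,0xc9}
#3 dst[0x10+4] := {0xae,0x65,0x96,0x94}
#4 dst[0x0a+4] := {0xae,0x65,0x96,0x94}
query mem[0x0b]=0x65, mem[0x15]=0x06, mem[0x11]=0x65, mem[0x06]=0xc9, mem[0x0c]=0x96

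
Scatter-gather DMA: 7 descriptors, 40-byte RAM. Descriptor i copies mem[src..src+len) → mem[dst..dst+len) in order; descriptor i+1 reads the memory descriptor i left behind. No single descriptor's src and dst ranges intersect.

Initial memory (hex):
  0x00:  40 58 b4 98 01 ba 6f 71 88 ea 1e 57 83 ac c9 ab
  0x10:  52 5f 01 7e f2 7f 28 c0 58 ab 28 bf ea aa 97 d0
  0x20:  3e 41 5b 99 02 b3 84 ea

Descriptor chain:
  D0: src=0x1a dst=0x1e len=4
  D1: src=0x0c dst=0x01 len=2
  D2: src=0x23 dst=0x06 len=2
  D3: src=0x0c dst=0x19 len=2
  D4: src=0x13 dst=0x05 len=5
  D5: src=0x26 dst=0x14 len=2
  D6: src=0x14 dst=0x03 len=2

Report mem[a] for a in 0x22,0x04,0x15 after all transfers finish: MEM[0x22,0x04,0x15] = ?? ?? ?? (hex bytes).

MEM[0x22,0x04,0x15] = 5b ea ea

  after D0: wrote 4B at 0x1e = 28bfeaaa
  after D1: wrote 2B at 0x01 = 83ac
  after D2: wrote 2B at 0x06 = 9902
  after D3: wrote 2B at 0x19 = 83ac
  after D4: wrote 5B at 0x05 = 7ef27f28c0
  after D5: wrote 2B at 0x14 = 84ea
  after D6: wrote 2B at 0x03 = 84ea
query mem[0x22]=0x5b, mem[0x04]=0xea, mem[0x15]=0xea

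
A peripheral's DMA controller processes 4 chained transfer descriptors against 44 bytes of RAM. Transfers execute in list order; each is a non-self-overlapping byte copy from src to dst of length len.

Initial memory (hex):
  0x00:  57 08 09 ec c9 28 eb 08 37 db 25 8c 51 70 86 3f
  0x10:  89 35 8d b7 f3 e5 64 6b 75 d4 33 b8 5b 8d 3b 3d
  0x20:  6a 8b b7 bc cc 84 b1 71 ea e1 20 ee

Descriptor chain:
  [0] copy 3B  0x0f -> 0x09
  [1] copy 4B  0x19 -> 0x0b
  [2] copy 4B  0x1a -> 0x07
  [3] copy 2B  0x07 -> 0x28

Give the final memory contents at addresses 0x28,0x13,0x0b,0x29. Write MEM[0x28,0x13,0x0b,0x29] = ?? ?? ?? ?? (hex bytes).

D0: mem[0x09..0x0b] <- [3f 89 35]
D1: mem[0x0b..0x0e] <- [d4 33 b8 5b]
D2: mem[0x07..0x0a] <- [33 b8 5b 8d]
D3: mem[0x28..0x29] <- [33 b8]
query mem[0x28]=0x33, mem[0x13]=0xb7, mem[0x0b]=0xd4, mem[0x29]=0xb8

MEM[0x28,0x13,0x0b,0x29] = 33 b7 d4 b8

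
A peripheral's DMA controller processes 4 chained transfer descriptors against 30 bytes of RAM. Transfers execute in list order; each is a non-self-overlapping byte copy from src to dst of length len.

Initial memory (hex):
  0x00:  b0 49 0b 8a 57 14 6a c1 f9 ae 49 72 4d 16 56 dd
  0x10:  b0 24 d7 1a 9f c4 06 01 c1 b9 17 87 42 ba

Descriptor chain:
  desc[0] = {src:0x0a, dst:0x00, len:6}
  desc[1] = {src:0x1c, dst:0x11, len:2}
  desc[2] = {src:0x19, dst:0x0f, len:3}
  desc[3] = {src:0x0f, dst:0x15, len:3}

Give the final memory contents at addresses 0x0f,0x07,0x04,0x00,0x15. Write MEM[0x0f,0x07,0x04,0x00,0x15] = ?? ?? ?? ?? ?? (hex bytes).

MEM[0x0f,0x07,0x04,0x00,0x15] = b9 c1 56 49 b9

D0: mem[0x00..0x05] <- [49 72 4d 16 56 dd]
D1: mem[0x11..0x12] <- [42 ba]
D2: mem[0x0f..0x11] <- [b9 17 87]
D3: mem[0x15..0x17] <- [b9 17 87]
query mem[0x0f]=0xb9, mem[0x07]=0xc1, mem[0x04]=0x56, mem[0x00]=0x49, mem[0x15]=0xb9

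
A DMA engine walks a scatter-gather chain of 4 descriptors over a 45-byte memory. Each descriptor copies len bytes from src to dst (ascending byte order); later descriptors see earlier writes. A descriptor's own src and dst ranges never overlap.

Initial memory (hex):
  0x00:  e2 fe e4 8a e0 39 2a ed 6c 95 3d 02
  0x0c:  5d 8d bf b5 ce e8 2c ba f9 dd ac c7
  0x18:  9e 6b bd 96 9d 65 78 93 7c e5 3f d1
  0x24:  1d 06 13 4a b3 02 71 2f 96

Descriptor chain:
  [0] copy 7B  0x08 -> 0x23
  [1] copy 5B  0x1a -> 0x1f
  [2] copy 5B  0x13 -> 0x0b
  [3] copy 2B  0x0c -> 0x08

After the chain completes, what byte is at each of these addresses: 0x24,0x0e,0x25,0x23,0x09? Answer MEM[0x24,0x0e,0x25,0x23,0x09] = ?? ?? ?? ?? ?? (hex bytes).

MEM[0x24,0x0e,0x25,0x23,0x09] = 95 ac 3d 78 dd

#0 dst[0x23+7] := {0x6c,0x95,0x3d,0x02,0x5d,0x8d,0xbf}
#1 dst[0x1f+5] := {0xbd,0x96,0x9d,0x65,0x78}
#2 dst[0x0b+5] := {0xba,0xf9,0xdd,0xac,0xc7}
#3 dst[0x08+2] := {0xf9,0xdd}
query mem[0x24]=0x95, mem[0x0e]=0xac, mem[0x25]=0x3d, mem[0x23]=0x78, mem[0x09]=0xdd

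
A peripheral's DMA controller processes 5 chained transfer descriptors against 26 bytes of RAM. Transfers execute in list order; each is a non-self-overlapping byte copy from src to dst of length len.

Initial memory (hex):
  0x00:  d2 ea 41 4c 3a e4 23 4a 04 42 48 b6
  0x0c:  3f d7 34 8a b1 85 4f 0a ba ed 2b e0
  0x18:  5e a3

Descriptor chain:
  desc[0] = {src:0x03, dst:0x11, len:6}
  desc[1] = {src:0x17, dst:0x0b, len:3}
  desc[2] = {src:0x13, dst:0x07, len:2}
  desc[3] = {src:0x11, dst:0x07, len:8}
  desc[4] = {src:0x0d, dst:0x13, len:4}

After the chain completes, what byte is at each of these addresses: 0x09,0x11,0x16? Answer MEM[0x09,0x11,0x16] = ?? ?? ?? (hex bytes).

D0: mem[0x11..0x16] <- [4c 3a e4 23 4a 04]
D1: mem[0x0b..0x0d] <- [e0 5e a3]
D2: mem[0x07..0x08] <- [e4 23]
D3: mem[0x07..0x0e] <- [4c 3a e4 23 4a 04 e0 5e]
D4: mem[0x13..0x16] <- [e0 5e 8a b1]
query mem[0x09]=0xe4, mem[0x11]=0x4c, mem[0x16]=0xb1

MEM[0x09,0x11,0x16] = e4 4c b1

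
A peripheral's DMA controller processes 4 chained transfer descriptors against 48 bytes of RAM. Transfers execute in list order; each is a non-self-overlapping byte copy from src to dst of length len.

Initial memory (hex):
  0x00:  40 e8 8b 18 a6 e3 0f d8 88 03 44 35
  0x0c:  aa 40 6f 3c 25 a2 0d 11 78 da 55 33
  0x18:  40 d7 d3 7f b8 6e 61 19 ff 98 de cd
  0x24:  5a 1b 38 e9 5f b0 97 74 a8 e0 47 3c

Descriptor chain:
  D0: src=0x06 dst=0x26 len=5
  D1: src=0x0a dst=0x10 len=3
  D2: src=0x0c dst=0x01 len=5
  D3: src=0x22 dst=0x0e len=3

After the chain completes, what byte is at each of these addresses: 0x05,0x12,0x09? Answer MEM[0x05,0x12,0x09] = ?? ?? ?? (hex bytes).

MEM[0x05,0x12,0x09] = 44 aa 03

  after D0: wrote 5B at 0x26 = 0fd8880344
  after D1: wrote 3B at 0x10 = 4435aa
  after D2: wrote 5B at 0x01 = aa406f3c44
  after D3: wrote 3B at 0x0e = decd5a
query mem[0x05]=0x44, mem[0x12]=0xaa, mem[0x09]=0x03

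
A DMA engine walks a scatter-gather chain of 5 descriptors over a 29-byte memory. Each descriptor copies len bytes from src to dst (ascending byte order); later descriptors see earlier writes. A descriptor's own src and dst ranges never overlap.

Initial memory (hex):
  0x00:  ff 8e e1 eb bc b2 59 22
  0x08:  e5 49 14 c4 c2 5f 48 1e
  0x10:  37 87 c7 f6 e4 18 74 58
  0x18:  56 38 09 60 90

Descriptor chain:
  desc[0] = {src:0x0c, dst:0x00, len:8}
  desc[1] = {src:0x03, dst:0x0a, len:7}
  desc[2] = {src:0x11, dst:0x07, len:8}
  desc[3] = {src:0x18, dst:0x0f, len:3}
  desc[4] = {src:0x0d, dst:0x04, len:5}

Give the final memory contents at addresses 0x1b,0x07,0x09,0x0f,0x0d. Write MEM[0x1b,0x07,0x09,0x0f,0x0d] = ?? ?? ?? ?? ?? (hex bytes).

#0 dst[0x00+8] := {0xc2,0x5f,0x48,0x1e,0x37,0x87,0xc7,0xf6}
#1 dst[0x0a+7] := {0x1e,0x37,0x87,0xc7,0xf6,0xe5,0x49}
#2 dst[0x07+8] := {0x87,0xc7,0xf6,0xe4,0x18,0x74,0x58,0x56}
#3 dst[0x0f+3] := {0x56,0x38,0x09}
#4 dst[0x04+5] := {0x58,0x56,0x56,0x38,0x09}
query mem[0x1b]=0x60, mem[0x07]=0x38, mem[0x09]=0xf6, mem[0x0f]=0x56, mem[0x0d]=0x58

MEM[0x1b,0x07,0x09,0x0f,0x0d] = 60 38 f6 56 58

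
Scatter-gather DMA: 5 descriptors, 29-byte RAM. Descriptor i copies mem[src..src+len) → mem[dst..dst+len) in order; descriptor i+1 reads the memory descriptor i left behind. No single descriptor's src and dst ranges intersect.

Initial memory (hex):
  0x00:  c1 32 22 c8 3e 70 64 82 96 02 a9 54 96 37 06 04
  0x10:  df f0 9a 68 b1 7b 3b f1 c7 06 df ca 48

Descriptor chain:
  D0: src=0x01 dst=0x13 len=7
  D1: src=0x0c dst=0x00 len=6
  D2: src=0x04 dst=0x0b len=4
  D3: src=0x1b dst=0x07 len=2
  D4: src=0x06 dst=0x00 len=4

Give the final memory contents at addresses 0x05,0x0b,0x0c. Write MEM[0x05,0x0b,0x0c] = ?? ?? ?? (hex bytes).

  after D0: wrote 7B at 0x13 = 3222c83e706482
  after D1: wrote 6B at 0x00 = 96370604dff0
  after D2: wrote 4B at 0x0b = dff06482
  after D3: wrote 2B at 0x07 = ca48
  after D4: wrote 4B at 0x00 = 64ca4802
query mem[0x05]=0xf0, mem[0x0b]=0xdf, mem[0x0c]=0xf0

MEM[0x05,0x0b,0x0c] = f0 df f0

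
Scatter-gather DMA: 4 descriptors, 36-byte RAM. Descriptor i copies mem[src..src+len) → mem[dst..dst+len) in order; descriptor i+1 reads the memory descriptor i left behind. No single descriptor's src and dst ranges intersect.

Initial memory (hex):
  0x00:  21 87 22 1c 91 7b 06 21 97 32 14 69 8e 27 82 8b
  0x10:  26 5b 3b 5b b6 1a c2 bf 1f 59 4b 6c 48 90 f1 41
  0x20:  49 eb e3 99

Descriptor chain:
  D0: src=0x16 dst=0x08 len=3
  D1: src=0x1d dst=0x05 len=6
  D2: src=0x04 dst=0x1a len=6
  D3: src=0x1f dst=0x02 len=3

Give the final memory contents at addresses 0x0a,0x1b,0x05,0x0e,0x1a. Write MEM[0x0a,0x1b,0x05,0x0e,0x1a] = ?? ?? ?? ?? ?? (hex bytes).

#0 dst[0x08+3] := {0xc2,0xbf,0x1f}
#1 dst[0x05+6] := {0x90,0xf1,0x41,0x49,0xeb,0xe3}
#2 dst[0x1a+6] := {0x91,0x90,0xf1,0x41,0x49,0xeb}
#3 dst[0x02+3] := {0xeb,0x49,0xeb}
query mem[0x0a]=0xe3, mem[0x1b]=0x90, mem[0x05]=0x90, mem[0x0e]=0x82, mem[0x1a]=0x91

MEM[0x0a,0x1b,0x05,0x0e,0x1a] = e3 90 90 82 91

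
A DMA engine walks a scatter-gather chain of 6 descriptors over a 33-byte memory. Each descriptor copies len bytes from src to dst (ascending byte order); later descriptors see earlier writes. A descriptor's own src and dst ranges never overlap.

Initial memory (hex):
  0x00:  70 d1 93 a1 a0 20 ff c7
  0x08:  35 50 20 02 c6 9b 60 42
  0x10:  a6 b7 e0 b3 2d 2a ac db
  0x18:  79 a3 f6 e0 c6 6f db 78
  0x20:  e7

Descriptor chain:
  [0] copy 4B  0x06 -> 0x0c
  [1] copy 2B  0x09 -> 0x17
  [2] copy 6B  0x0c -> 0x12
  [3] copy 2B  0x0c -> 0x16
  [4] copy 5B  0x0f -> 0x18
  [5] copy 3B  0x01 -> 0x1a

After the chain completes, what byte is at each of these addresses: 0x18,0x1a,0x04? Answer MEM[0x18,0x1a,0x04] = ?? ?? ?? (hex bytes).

D0: mem[0x0c..0x0f] <- [ff c7 35 50]
D1: mem[0x17..0x18] <- [50 20]
D2: mem[0x12..0x17] <- [ff c7 35 50 a6 b7]
D3: mem[0x16..0x17] <- [ff c7]
D4: mem[0x18..0x1c] <- [50 a6 b7 ff c7]
D5: mem[0x1a..0x1c] <- [d1 93 a1]
query mem[0x18]=0x50, mem[0x1a]=0xd1, mem[0x04]=0xa0

MEM[0x18,0x1a,0x04] = 50 d1 a0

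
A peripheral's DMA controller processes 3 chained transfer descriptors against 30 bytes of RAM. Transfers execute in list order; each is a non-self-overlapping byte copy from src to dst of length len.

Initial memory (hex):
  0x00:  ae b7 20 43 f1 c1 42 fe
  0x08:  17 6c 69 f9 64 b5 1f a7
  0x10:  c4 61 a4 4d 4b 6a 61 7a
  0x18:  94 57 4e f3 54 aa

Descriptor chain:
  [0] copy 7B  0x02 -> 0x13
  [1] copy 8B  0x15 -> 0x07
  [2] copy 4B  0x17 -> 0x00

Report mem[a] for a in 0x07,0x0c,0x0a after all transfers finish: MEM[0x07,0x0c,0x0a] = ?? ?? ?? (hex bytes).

D0: mem[0x13..0x19] <- [20 43 f1 c1 42 fe 17]
D1: mem[0x07..0x0e] <- [f1 c1 42 fe 17 4e f3 54]
D2: mem[0x00..0x03] <- [42 fe 17 4e]
query mem[0x07]=0xf1, mem[0x0c]=0x4e, mem[0x0a]=0xfe

MEM[0x07,0x0c,0x0a] = f1 4e fe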